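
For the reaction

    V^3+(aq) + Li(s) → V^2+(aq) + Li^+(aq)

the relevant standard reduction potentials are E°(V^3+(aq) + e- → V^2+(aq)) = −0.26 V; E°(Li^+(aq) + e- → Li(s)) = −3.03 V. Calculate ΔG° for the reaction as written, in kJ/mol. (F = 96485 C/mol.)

−267 kJ/mol

In the reaction as written V^3+(aq) is reduced, so the V³⁺/V²⁺ couple is the cathode and Li⁺/Li is the anode.
E°cell = −0.26 − (−3.03) = +2.77 V; balancing electrons gives n = 1.
ΔG° = −nFE°cell = −(1)(96485)(+2.77) J/mol = −267 kJ/mol.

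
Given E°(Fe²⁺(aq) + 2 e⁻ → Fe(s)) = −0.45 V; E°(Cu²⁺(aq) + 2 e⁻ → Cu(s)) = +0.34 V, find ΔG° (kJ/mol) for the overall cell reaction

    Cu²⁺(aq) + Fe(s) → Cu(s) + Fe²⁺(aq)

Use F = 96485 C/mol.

−152 kJ/mol

In the reaction as written Cu²⁺(aq) is reduced, so the Cu²⁺/Cu couple is the cathode and Fe²⁺/Fe is the anode.
E°cell = +0.34 − (−0.45) = +0.79 V; balancing electrons gives n = 2.
ΔG° = −nFE°cell = −(2)(96485)(+0.79) J/mol = −152 kJ/mol.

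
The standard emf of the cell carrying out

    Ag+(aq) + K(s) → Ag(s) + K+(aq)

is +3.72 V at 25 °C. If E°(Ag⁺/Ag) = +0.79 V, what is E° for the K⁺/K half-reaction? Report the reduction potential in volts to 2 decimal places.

−2.93 V

In the reaction as written the Ag⁺/Ag couple is reduced (cathode) and K⁺/K is oxidized (anode), so E°cell = E°(Ag⁺/Ag) − E°(K⁺/K).
E°(K⁺/K) = E°(cathode) − E°cell = +0.79 − (+3.72) = −2.93 V.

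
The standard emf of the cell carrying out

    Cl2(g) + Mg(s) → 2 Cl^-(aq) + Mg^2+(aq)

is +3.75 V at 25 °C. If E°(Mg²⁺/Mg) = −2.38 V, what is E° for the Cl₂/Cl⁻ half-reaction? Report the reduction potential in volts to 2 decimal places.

In the reaction as written the Cl₂/Cl⁻ couple is reduced (cathode) and Mg²⁺/Mg is oxidized (anode), so E°cell = E°(Cl₂/Cl⁻) − E°(Mg²⁺/Mg).
E°(Cl₂/Cl⁻) = E°cell + E°(anode) = +3.75 + (−2.38) = +1.37 V.

+1.37 V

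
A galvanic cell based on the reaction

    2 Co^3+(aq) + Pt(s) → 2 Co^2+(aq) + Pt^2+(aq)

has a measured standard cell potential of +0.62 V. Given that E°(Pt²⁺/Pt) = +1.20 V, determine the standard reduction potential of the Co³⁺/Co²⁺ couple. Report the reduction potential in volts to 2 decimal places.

In the reaction as written the Co³⁺/Co²⁺ couple is reduced (cathode) and Pt²⁺/Pt is oxidized (anode), so E°cell = E°(Co³⁺/Co²⁺) − E°(Pt²⁺/Pt).
E°(Co³⁺/Co²⁺) = E°cell + E°(anode) = +0.62 + (+1.20) = +1.82 V.

+1.82 V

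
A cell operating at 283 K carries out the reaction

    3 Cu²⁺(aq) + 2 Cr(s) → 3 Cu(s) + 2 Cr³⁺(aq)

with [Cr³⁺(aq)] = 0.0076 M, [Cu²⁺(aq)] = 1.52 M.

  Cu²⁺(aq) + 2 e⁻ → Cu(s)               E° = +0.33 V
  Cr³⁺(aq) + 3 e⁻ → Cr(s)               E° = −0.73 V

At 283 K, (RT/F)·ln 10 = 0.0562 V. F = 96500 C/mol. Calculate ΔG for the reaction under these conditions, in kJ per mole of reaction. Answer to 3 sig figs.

−640 kJ/mol

With Cu²⁺/Cu reduced at the cathode, E°cell = +0.33 − (−0.73) = +1.06 V and n = 6.
The reaction quotient is [Cr³⁺(aq)]^2 / [Cu²⁺(aq)]^3 = 1.64×10^−5; by Nernst, E = +1.06 − (0.0562/6)(−4.784) = +1.1048 V.
ΔG = −nFE = −(6)(96500)(+1.1048) J/mol = −640 kJ/mol.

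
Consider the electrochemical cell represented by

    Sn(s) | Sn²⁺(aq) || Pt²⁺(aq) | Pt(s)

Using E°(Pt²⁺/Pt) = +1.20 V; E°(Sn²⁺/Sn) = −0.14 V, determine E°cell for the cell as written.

By convention the left-hand electrode in cell notation is the anode (oxidation) and the right-hand electrode is the cathode (reduction).
E°cell = E°(right) − E°(left) = +1.20 − (−0.14) = +1.34 V.

+1.34 V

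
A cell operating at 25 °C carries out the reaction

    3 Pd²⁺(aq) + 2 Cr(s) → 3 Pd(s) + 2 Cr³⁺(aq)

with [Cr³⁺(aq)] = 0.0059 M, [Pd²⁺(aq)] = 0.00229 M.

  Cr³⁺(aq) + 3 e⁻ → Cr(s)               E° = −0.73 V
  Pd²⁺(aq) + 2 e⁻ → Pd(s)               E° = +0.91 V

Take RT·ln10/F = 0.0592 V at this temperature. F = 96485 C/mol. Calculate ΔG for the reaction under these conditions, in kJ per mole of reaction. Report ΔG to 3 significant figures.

E°cell = +0.91 − (−0.73) = +1.64 V; the balanced reaction transfers n = 6 electrons.
The reaction quotient is [Cr³⁺(aq)]^2 / [Pd²⁺(aq)]^3 = 2.9×10^3; by Nernst, E = +1.64 − (0.0592/6)(3.462) = +1.6058 V.
ΔG = −nFE = −(6)(96485)(+1.6058) J/mol = −930 kJ/mol.

−930 kJ/mol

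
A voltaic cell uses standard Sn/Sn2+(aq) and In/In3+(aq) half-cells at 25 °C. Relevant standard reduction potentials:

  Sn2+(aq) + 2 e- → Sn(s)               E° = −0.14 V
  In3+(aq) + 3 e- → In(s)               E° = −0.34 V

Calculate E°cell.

+0.20 V

The Sn²⁺/Sn couple has the higher E°, so Sn ion is reduced (cathode) and In is oxidized (anode).
E°cell = E°(cathode) − E°(anode) = −0.14 − (−0.34) = +0.20 V.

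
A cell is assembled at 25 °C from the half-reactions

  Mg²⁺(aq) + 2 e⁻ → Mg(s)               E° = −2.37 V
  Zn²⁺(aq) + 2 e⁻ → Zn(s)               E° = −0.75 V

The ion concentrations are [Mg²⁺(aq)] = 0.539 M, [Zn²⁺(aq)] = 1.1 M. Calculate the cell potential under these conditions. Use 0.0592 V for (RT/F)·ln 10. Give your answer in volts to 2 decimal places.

+1.63 V

Since E°(Zn²⁺/Zn) > E°(Mg²⁺/Mg), Zn²⁺/Zn serves as the cathode.
The standard potential is −0.75 − (−2.37) = +1.62 V and the balanced reaction transfers n = 2 electrons.
Balancing gives Zn²⁺(aq) + Mg(s) → Zn(s) + Mg²⁺(aq); hence Q = [Mg²⁺(aq)] / [Zn²⁺(aq)] = 0.49 (log Q = −0.310).
Applying E = E° − (RT ln10/nF)·log Q gives +1.62 − (0.0592/2)(−0.310) = +1.63 V.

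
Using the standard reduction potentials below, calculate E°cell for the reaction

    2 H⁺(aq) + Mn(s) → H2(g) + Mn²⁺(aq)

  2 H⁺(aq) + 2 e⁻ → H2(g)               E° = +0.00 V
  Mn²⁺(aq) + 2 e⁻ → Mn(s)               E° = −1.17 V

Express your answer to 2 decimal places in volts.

+1.17 V

H⁺(aq) gains electrons, so the 2H⁺/H₂ couple is the cathode; the Mn²⁺/Mn couple is the anode.
E°cell = E°(cathode) − E°(anode) = +0.00 − (−1.17) = +1.17 V.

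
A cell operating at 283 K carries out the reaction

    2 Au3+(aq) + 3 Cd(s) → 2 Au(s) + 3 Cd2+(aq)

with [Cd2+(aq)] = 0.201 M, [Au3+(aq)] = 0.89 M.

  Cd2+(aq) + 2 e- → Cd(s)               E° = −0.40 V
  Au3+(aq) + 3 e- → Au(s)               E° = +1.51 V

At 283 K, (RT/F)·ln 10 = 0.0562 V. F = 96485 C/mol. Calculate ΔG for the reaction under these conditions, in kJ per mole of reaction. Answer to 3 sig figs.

−1120 kJ/mol

The standard cell potential is +1.51 − (−0.40) = +1.91 V, with n = 6 electrons in the balanced equation.
Here Q = [Cd2+(aq)]^3 / [Au3+(aq)]^2 = 0.0103 (log Q = −1.989), giving E = +1.91 − (0.0562/6)·(−1.989) = +1.9286 V.
Then ΔG = −nFE = −6 × 96485 × +1.9286 J/mol = −1120 kJ/mol.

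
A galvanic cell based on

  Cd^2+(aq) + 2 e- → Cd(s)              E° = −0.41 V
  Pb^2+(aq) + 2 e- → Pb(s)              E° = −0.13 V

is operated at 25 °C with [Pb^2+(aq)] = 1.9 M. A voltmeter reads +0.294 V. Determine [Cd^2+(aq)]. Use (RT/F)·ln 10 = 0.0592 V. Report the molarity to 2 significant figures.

Pb²⁺/Pb is the cathode (higher E°); E°cell = −0.13 − (−0.41) = +0.28 V with n = 2.
Rearranging E = E° − (0.0592/n)·log Q gives log Q = 2(+0.28 − (+0.294))/0.0592 = −0.473.
The balanced reaction is Pb^2+(aq) + Cd(s) → Pb(s) + Cd^2+(aq), so Q = [Cd^2+(aq)] / [Pb^2+(aq)].
Substituting the known concentrations and solving, log [Cd^2+(aq)] = −0.194 and [Cd^2+(aq)] = 0.64 M.

0.64 M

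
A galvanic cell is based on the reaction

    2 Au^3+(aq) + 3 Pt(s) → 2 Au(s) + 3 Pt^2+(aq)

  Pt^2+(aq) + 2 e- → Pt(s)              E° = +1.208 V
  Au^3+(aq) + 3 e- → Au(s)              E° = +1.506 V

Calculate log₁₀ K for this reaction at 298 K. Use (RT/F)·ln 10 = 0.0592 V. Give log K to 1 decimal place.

log K = 30.2

The Au³⁺/Au couple is reduced (cathode); E°cell = +1.506 − (+1.208) = +0.298 V with n = 6.
At equilibrium E = 0, so log K = nE°cell / 0.0592 = (6)(+0.298) / 0.0592 = 30.2.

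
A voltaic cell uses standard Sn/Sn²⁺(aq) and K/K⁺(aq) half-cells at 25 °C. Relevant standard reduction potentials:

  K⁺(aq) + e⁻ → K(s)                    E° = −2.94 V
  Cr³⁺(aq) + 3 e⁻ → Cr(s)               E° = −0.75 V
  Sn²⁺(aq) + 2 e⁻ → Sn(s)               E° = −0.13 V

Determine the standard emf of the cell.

Of the two couples in this cell, the one with the more positive reduction potential is reduced at the cathode: here that is Sn²⁺/Sn (−0.13 V); K⁺/K (−2.94 V) is the anode.
E°cell = E°(cathode) − E°(anode) = −0.13 − (−2.94) = +2.81 V.

+2.81 V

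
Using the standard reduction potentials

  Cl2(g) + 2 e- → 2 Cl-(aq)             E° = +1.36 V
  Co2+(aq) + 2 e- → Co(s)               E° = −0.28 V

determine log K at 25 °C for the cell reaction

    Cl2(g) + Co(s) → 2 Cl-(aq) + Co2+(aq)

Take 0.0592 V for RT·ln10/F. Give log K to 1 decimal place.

log K = 55.4

The Cl₂/Cl⁻ couple is reduced (cathode); E°cell = +1.36 − (−0.28) = +1.64 V with n = 2.
At equilibrium E = 0, so log K = nE°cell / 0.0592 = (2)(+1.64) / 0.0592 = 55.4.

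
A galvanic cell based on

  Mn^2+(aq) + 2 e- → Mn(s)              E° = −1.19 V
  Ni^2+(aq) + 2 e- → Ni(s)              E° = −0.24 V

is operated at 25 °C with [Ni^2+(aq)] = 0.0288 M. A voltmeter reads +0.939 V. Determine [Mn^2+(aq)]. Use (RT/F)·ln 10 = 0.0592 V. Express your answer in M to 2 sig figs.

Ni²⁺/Ni is the cathode (higher E°); E°cell = −0.24 − (−1.19) = +0.95 V with n = 2.
Rearranging E = E° − (0.0592/n)·log Q gives log Q = 2(+0.95 − (+0.939))/0.0592 = 0.372.
The balanced reaction is Ni^2+(aq) + Mn(s) → Ni(s) + Mn^2+(aq), so Q = [Mn^2+(aq)] / [Ni^2+(aq)].
Solving for the unknown gives log [Mn^2+(aq)] = −1.169, so [Mn^2+(aq)] ≈ 0.068 M.

0.068 M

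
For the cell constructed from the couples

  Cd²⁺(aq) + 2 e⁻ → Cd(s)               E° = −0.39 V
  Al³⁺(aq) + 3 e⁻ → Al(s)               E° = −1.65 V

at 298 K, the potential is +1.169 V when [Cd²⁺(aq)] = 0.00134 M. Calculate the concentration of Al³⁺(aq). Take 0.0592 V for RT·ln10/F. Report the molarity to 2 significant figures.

The Cd²⁺/Cd couple has the larger reduction potential, so it is the cathode: E°cell = −0.39 − (−1.65) = +1.26 V and n = 6.
Since E = E° − (0.0592/n)·log Q, log Q = n(E° − E)/0.0592 = 9.223.
The balanced reaction is 3 Cd²⁺(aq) + 2 Al(s) → 3 Cd(s) + 2 Al³⁺(aq), so Q = [Al³⁺(aq)]^2 / [Cd²⁺(aq)]^3.
Solving for the unknown gives log [Al³⁺(aq)] = 0.302, so [Al³⁺(aq)] ≈ 2.0 M.

2.0 M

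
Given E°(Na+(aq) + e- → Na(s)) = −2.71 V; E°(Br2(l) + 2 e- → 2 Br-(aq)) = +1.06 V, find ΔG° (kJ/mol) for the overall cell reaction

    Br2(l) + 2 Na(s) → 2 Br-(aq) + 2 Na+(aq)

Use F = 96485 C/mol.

−727 kJ/mol

In the reaction as written Br2(l) is reduced, so the Br₂/Br⁻ couple is the cathode and Na⁺/Na is the anode.
E°cell = +1.06 − (−2.71) = +3.77 V; balancing electrons gives n = 2.
ΔG° = −nFE°cell = −(2)(96485)(+3.77) J/mol = −727 kJ/mol.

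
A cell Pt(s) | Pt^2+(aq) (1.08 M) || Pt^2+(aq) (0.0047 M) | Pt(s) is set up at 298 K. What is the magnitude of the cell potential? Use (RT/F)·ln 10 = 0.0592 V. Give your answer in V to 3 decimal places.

For a concentration cell E°cell = 0, since both electrodes use the same couple.
The compartment with the higher Pt^2+(aq) concentration (1.08 M) acts as the cathode; ions are reduced there and produced at the dilute (0.0047 M) anode.
With n = 2, Ecell = −(0.0592/2)·log([dilute]/[conc]) = −(0.0592/2)·log(0.0047/1.08) = +0.070 V.

0.070 V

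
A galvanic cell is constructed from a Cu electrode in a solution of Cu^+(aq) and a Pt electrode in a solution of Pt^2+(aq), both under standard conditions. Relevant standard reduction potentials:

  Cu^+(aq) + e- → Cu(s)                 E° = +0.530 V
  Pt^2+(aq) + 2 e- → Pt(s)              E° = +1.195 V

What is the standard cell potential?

+0.665 V

The Pt²⁺/Pt couple has the higher E°, so Pt ion is reduced (cathode) and Cu is oxidized (anode).
E°cell = E°(cathode) − E°(anode) = +1.195 − (+0.530) = +0.665 V.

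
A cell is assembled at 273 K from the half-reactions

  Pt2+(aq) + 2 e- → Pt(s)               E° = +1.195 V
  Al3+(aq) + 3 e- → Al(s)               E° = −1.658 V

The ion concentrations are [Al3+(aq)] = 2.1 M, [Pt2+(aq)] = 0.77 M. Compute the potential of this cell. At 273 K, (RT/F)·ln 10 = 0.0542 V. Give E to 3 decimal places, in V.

Pt²⁺/Pt is reduced (cathode, E° = +1.195 V) and Al³⁺/Al is oxidized (anode).
E°cell = +1.195 − (−1.658) = +2.853 V, with n = 6 electrons transferred.
For the overall reaction 3 Pt2+(aq) + 2 Al(s) → 3 Pt(s) + 2 Al3+(aq), Q = [Al3+(aq)]^2 / [Pt2+(aq)]^3 = 9.66, giving log Q = 0.985.
Applying E = E° − (RT ln10/nF)·log Q gives +2.853 − (0.0542/6)(0.985) = +2.844 V.

+2.844 V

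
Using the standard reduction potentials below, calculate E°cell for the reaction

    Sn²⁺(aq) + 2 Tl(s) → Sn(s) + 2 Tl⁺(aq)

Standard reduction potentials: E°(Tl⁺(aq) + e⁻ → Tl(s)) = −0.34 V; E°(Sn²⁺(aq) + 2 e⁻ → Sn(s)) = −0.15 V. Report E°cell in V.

Sn²⁺(aq) gains electrons, so the Sn²⁺/Sn couple is the cathode; the Tl⁺/Tl couple is the anode.
E°cell = E°(cathode) − E°(anode) = −0.15 − (−0.34) = +0.19 V.

+0.19 V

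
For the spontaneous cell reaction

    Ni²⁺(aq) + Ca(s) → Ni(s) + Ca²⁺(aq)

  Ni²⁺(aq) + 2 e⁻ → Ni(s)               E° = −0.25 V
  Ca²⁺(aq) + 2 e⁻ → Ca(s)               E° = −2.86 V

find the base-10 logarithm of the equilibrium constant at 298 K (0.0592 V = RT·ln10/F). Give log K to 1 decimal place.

log K = 88.2

The Ni²⁺/Ni couple is reduced (cathode); E°cell = −0.25 − (−2.86) = +2.61 V with n = 2.
At equilibrium E = 0, so log K = nE°cell / 0.0592 = (2)(+2.61) / 0.0592 = 88.2.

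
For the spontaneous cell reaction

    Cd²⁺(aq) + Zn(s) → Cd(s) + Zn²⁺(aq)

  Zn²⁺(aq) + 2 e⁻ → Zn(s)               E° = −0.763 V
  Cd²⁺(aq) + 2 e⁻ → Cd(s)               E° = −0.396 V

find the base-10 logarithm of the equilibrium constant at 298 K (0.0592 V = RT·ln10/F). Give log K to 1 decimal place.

The Cd²⁺/Cd couple is reduced (cathode); E°cell = −0.396 − (−0.763) = +0.367 V with n = 2.
At equilibrium E = 0, so log K = nE°cell / 0.0592 = (2)(+0.367) / 0.0592 = 12.4.

log K = 12.4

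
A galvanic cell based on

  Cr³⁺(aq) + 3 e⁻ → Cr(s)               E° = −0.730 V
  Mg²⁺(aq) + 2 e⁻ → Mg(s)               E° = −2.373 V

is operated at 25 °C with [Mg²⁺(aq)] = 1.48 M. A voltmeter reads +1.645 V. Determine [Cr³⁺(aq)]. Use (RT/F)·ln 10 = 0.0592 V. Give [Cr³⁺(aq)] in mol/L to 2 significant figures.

2.3 M

The Cr³⁺/Cr couple has the larger reduction potential, so it is the cathode: E°cell = −0.730 − (−2.373) = +1.643 V and n = 6.
From the Nernst equation, log Q = n(E° − E)/0.0592 = 6·(+1.643 − (+1.645))/0.0592 = −0.203.
For 2 Cr³⁺(aq) + 3 Mg(s) → 2 Cr(s) + 3 Mg²⁺(aq), the reaction quotient is Q = [Mg²⁺(aq)]^3 / [Cr³⁺(aq)]^2.
Solving for the unknown gives log [Cr³⁺(aq)] = 0.357, so [Cr³⁺(aq)] ≈ 2.3 M.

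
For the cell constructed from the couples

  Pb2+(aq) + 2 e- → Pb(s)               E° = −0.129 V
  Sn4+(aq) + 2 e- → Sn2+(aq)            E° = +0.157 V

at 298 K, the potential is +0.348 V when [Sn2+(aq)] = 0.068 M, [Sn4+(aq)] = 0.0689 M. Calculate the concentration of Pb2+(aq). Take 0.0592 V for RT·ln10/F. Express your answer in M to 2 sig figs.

Sn⁴⁺/Sn²⁺ is the cathode (higher E°); E°cell = +0.157 − (−0.129) = +0.286 V with n = 2.
Since E = E° − (0.0592/n)·log Q, log Q = n(E° − E)/0.0592 = −2.095.
The balanced reaction is Sn4+(aq) + Pb(s) → Sn2+(aq) + Pb2+(aq), so Q = ([Sn2+(aq)]·[Pb2+(aq)]) / [Sn4+(aq)].
Solving for the unknown gives log [Pb2+(aq)] = −2.089, so [Pb2+(aq)] ≈ 0.0081 M.

0.0081 M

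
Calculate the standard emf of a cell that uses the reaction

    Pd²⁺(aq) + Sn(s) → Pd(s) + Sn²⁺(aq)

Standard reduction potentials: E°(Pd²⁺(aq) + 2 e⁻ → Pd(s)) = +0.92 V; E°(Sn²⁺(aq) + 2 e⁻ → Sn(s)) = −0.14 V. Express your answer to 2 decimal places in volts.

In the reaction as written, Pd²⁺(aq) is reduced (cathode) and Sn²⁺(aq) is produced by oxidation at the anode.
E°cell = E°(cathode) − E°(anode) = +0.92 − (−0.14) = +1.06 V.
The positive value indicates the reaction is spontaneous as written.

+1.06 V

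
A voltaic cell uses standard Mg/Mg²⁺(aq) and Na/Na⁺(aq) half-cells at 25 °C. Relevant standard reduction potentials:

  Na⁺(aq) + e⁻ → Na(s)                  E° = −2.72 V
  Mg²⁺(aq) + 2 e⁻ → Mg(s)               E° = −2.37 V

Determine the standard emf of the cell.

The Mg²⁺/Mg couple has the higher E°, so Mg ion is reduced (cathode) and Na is oxidized (anode).
E°cell = E°(cathode) − E°(anode) = −2.37 − (−2.72) = +0.35 V.

+0.35 V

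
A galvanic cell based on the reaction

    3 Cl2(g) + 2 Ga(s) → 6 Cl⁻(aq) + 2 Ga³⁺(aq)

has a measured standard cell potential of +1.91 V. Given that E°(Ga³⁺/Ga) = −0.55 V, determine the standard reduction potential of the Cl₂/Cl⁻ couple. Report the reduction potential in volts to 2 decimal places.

In the reaction as written the Cl₂/Cl⁻ couple is reduced (cathode) and Ga³⁺/Ga is oxidized (anode), so E°cell = E°(Cl₂/Cl⁻) − E°(Ga³⁺/Ga).
E°(Cl₂/Cl⁻) = E°cell + E°(anode) = +1.91 + (−0.55) = +1.36 V.

+1.36 V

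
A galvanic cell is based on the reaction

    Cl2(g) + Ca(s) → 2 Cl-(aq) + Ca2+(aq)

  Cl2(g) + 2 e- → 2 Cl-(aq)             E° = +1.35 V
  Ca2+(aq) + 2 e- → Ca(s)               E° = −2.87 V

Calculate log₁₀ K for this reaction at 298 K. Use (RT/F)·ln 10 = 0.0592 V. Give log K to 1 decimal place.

log K = 142.6

The Cl₂/Cl⁻ couple is reduced (cathode); E°cell = +1.35 − (−2.87) = +4.22 V with n = 2.
At equilibrium E = 0, so log K = nE°cell / 0.0592 = (2)(+4.22) / 0.0592 = 142.6.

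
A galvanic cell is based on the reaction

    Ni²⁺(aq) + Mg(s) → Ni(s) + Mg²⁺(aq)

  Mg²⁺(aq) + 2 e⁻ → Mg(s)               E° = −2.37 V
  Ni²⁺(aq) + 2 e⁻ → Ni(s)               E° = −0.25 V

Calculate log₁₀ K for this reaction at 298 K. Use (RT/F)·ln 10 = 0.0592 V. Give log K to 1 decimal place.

The Ni²⁺/Ni couple is reduced (cathode); E°cell = −0.25 − (−2.37) = +2.12 V with n = 2.
At equilibrium E = 0, so log K = nE°cell / 0.0592 = (2)(+2.12) / 0.0592 = 71.6.

log K = 71.6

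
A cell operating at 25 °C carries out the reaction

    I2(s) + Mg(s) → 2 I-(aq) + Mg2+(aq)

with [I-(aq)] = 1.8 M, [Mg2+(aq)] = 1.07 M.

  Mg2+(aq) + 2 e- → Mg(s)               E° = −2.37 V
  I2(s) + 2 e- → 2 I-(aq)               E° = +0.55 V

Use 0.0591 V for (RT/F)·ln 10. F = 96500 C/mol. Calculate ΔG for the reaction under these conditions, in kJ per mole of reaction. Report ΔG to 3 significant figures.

E°cell = +0.55 − (−2.37) = +2.92 V; the balanced reaction transfers n = 2 electrons.
Q = [I-(aq)]^2·[Mg2+(aq)] = 3.47, so log Q = 0.540 and E = +2.92 − (0.0591/2)(0.540) = +2.9040 V.
Then ΔG = −nFE = −2 × 96500 × +2.9040 J/mol = −560 kJ/mol.

−560 kJ/mol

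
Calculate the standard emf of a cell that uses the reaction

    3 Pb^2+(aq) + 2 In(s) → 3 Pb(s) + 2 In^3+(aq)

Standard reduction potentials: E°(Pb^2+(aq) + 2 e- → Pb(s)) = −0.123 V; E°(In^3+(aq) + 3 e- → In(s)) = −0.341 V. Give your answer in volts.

+0.218 V

Pb^2+(aq) gains electrons, so the Pb²⁺/Pb couple is the cathode; the In³⁺/In couple is the anode.
E°cell = E°(cathode) − E°(anode) = −0.123 − (−0.341) = +0.218 V.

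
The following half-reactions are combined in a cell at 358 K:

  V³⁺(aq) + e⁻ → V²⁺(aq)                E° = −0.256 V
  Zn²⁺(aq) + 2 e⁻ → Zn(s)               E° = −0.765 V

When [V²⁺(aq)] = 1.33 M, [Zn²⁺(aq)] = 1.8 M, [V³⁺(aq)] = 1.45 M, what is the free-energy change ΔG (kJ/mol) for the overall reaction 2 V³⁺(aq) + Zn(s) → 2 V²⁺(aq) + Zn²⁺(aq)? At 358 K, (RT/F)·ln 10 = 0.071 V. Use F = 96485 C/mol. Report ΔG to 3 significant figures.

E°cell = −0.256 − (−0.765) = +0.509 V; the balanced reaction transfers n = 2 electrons.
Here Q = ([V²⁺(aq)]^2·[Zn²⁺(aq)]) / [V³⁺(aq)]^2 = 1.51 (log Q = 0.180), giving E = +0.509 − (0.071/2)·(0.180) = +0.5026 V.
Then ΔG = −nFE = −2 × 96485 × +0.5026 J/mol = −97.0 kJ/mol.

−97.0 kJ/mol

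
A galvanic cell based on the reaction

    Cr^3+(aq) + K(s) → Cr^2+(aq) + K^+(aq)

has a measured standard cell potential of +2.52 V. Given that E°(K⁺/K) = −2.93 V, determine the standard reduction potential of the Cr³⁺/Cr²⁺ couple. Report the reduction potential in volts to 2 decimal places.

In the reaction as written the Cr³⁺/Cr²⁺ couple is reduced (cathode) and K⁺/K is oxidized (anode), so E°cell = E°(Cr³⁺/Cr²⁺) − E°(K⁺/K).
E°(Cr³⁺/Cr²⁺) = E°cell + E°(anode) = +2.52 + (−2.93) = −0.41 V.

−0.41 V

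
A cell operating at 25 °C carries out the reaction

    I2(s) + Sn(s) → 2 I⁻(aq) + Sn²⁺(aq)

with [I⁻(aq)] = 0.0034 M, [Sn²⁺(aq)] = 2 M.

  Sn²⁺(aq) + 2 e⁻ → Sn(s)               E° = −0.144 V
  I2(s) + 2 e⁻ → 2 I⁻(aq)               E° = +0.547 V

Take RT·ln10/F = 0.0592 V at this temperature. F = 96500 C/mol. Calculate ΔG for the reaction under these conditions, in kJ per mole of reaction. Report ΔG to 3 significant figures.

−160 kJ/mol

With I₂/I⁻ reduced at the cathode, E°cell = +0.547 − (−0.144) = +0.691 V and n = 2.
The reaction quotient is [I⁻(aq)]^2·[Sn²⁺(aq)] = 2.31×10^−5; by Nernst, E = +0.691 − (0.0592/2)(−4.636) = +0.8282 V.
ΔG = −nFE = −(2)(96500)(+0.8282) J/mol = −160 kJ/mol.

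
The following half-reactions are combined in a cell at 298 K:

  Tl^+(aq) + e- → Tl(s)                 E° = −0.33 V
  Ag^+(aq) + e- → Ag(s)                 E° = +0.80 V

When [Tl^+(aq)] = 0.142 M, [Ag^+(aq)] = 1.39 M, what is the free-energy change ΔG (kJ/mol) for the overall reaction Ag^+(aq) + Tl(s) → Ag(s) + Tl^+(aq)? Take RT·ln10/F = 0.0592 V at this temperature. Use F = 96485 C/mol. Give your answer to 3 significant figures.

−115 kJ/mol

E°cell = +0.80 − (−0.33) = +1.13 V; the balanced reaction transfers n = 1 electron.
Q = [Tl^+(aq)] / [Ag^+(aq)] = 0.102, so log Q = −0.991 and E = +1.13 − (0.0592/1)(−0.991) = +1.1887 V.
Then ΔG = −nFE = −1 × 96485 × +1.1887 J/mol = −115 kJ/mol.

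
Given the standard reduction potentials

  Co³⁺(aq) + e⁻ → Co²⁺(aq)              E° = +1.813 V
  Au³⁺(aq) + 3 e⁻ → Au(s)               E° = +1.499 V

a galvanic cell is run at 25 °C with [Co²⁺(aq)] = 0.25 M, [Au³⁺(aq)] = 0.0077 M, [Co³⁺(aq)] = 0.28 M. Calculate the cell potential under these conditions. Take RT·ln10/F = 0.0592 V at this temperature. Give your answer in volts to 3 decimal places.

Co³⁺/Co²⁺ is reduced (cathode, E° = +1.813 V) and Au³⁺/Au is oxidized (anode).
E°cell = E°cat − E°an = +1.813 − (+1.499) = +0.314 V; n = 3.
Balancing gives 3 Co³⁺(aq) + Au(s) → 3 Co²⁺(aq) + Au³⁺(aq); hence Q = ([Co²⁺(aq)]^3·[Au³⁺(aq)]) / [Co³⁺(aq)]^3 = 0.00548 (log Q = −2.261).
Applying E = E° − (RT ln10/nF)·log Q gives +0.314 − (0.0592/3)(−2.261) = +0.359 V.

+0.359 V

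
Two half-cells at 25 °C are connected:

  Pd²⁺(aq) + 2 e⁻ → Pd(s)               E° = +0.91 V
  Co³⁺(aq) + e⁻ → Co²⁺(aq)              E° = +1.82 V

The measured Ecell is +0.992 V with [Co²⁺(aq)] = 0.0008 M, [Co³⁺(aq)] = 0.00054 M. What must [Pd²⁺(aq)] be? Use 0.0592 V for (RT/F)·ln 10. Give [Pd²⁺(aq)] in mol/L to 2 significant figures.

0.00077 M

The Co³⁺/Co²⁺ couple has the larger reduction potential, so it is the cathode: E°cell = +1.82 − (+0.91) = +0.91 V and n = 2.
From the Nernst equation, log Q = n(E° − E)/0.0592 = 2·(+0.91 − (+0.992))/0.0592 = −2.770.
For 2 Co³⁺(aq) + Pd(s) → 2 Co²⁺(aq) + Pd²⁺(aq), the reaction quotient is Q = ([Co²⁺(aq)]^2·[Pd²⁺(aq)]) / [Co³⁺(aq)]^2.
Isolating [Pd²⁺(aq)] in Q = 10^{−2.770} yields log [Pd²⁺(aq)] = −3.111, i.e. 0.00077 M.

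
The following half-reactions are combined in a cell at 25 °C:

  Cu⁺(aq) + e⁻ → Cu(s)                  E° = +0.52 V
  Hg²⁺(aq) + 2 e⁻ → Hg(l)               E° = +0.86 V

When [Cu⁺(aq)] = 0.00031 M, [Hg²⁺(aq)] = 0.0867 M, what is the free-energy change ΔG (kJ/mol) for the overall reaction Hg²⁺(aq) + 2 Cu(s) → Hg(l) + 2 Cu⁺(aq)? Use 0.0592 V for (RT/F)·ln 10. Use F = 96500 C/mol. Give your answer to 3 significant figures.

−99.6 kJ/mol

E°cell = +0.86 − (+0.52) = +0.34 V; the balanced reaction transfers n = 2 electrons.
The reaction quotient is [Cu⁺(aq)]^2 / [Hg²⁺(aq)] = 1.11×10^−6; by Nernst, E = +0.34 − (0.0592/2)(−5.955) = +0.5163 V.
Then ΔG = −nFE = −2 × 96500 × +0.5163 J/mol = −99.6 kJ/mol.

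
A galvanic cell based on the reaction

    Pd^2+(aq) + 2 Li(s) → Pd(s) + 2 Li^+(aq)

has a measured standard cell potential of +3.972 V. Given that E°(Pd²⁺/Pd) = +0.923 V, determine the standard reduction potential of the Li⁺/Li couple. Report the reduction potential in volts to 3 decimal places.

In the reaction as written the Pd²⁺/Pd couple is reduced (cathode) and Li⁺/Li is oxidized (anode), so E°cell = E°(Pd²⁺/Pd) − E°(Li⁺/Li).
E°(Li⁺/Li) = E°(cathode) − E°cell = +0.923 − (+3.972) = −3.049 V.

−3.049 V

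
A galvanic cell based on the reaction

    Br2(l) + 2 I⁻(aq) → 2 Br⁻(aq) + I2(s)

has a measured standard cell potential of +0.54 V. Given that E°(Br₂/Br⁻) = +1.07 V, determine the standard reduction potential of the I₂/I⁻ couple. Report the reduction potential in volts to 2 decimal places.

In the reaction as written the Br₂/Br⁻ couple is reduced (cathode) and I₂/I⁻ is oxidized (anode), so E°cell = E°(Br₂/Br⁻) − E°(I₂/I⁻).
E°(I₂/I⁻) = E°(cathode) − E°cell = +1.07 − (+0.54) = +0.53 V.

+0.53 V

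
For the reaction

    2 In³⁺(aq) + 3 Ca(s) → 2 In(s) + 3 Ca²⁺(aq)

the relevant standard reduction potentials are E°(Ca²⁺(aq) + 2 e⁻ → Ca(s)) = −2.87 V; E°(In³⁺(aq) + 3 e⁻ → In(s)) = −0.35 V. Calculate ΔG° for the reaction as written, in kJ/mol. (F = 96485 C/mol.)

In the reaction as written In³⁺(aq) is reduced, so the In³⁺/In couple is the cathode and Ca²⁺/Ca is the anode.
E°cell = −0.35 − (−2.87) = +2.52 V; balancing electrons gives n = 6.
ΔG° = −nFE°cell = −(6)(96485)(+2.52) J/mol = −1459 kJ/mol.

−1459 kJ/mol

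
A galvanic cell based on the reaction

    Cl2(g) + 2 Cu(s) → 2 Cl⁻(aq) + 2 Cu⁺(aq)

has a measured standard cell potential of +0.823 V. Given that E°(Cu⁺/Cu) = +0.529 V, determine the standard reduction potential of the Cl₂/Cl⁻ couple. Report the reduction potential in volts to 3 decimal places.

+1.352 V

In the reaction as written the Cl₂/Cl⁻ couple is reduced (cathode) and Cu⁺/Cu is oxidized (anode), so E°cell = E°(Cl₂/Cl⁻) − E°(Cu⁺/Cu).
E°(Cl₂/Cl⁻) = E°cell + E°(anode) = +0.823 + (+0.529) = +1.352 V.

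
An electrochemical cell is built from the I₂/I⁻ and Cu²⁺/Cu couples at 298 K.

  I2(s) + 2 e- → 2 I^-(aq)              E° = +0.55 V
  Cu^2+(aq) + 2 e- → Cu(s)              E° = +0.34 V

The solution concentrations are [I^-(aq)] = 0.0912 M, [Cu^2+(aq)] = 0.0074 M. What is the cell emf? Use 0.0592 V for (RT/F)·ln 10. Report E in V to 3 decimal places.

+0.335 V

Since E°(I₂/I⁻) > E°(Cu²⁺/Cu), I₂/I⁻ serves as the cathode.
The standard potential is +0.55 − (+0.34) = +0.21 V and the balanced reaction transfers n = 2 electrons.
The balanced reaction is I2(s) + Cu(s) → 2 I^-(aq) + Cu^2+(aq), so Q = [I^-(aq)]^2·[Cu^2+(aq)] = 6.15×10^−5 and log Q = −4.211.
Applying E = E° − (RT ln10/nF)·log Q gives +0.21 − (0.0592/2)(−4.211) = +0.335 V.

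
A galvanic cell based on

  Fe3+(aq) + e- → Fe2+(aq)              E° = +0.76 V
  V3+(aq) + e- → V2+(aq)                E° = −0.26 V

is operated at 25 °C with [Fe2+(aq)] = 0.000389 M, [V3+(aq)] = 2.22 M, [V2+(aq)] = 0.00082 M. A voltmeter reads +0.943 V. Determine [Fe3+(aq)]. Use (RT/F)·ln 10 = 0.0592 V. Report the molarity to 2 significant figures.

0.053 M

With Fe³⁺/Fe²⁺ at the cathode and V³⁺/V²⁺ at the anode, E°cell = +0.76 − (−0.26) = +1.02 V (n = 1).
Since E = E° − (0.0592/n)·log Q, log Q = n(E° − E)/0.0592 = 1.301.
The balanced reaction is Fe3+(aq) + V2+(aq) → Fe2+(aq) + V3+(aq), so Q = ([Fe2+(aq)]·[V3+(aq)]) / ([Fe3+(aq)]·[V2+(aq)]).
Substituting the known concentrations and solving, log [Fe3+(aq)] = −1.279 and [Fe3+(aq)] = 0.053 M.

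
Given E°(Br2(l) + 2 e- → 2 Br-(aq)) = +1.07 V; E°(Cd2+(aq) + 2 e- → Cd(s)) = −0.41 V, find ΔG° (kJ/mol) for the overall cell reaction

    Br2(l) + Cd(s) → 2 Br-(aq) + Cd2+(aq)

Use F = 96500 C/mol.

In the reaction as written Br2(l) is reduced, so the Br₂/Br⁻ couple is the cathode and Cd²⁺/Cd is the anode.
E°cell = +1.07 − (−0.41) = +1.48 V; balancing electrons gives n = 2.
ΔG° = −nFE°cell = −(2)(96500)(+1.48) J/mol = −286 kJ/mol.

−286 kJ/mol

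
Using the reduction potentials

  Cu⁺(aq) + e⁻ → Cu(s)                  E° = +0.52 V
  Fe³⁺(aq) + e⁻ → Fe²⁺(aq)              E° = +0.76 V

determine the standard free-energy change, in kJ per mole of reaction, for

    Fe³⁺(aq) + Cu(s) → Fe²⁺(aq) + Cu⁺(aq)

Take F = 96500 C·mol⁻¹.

In the reaction as written Fe³⁺(aq) is reduced, so the Fe³⁺/Fe²⁺ couple is the cathode and Cu⁺/Cu is the anode.
E°cell = +0.76 − (+0.52) = +0.24 V; balancing electrons gives n = 1.
ΔG° = −nFE°cell = −(1)(96500)(+0.24) J/mol = −23.2 kJ/mol.

−23.2 kJ/mol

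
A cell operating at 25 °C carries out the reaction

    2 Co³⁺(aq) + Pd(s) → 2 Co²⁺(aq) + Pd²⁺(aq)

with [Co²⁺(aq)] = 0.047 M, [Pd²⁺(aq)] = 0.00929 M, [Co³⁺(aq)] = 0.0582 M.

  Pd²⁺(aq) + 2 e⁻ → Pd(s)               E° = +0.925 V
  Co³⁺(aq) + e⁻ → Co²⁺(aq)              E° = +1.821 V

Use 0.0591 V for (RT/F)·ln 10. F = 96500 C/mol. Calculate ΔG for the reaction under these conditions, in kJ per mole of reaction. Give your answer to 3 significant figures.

−186 kJ/mol

With Co³⁺/Co²⁺ reduced at the cathode, E°cell = +1.821 − (+0.925) = +0.896 V and n = 2.
Here Q = ([Co²⁺(aq)]^2·[Pd²⁺(aq)]) / [Co³⁺(aq)]^2 = 0.00606 (log Q = −2.218), giving E = +0.896 − (0.0591/2)·(−2.218) = +0.9615 V.
ΔG = −nFE = −(2)(96500)(+0.9615) J/mol = −186 kJ/mol.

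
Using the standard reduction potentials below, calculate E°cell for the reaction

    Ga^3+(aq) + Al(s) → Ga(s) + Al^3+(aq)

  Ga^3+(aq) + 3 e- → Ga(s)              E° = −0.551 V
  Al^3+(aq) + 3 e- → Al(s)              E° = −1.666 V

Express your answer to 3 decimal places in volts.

Ga^3+(aq) gains electrons, so the Ga³⁺/Ga couple is the cathode; the Al³⁺/Al couple is the anode.
E°cell = E°(cathode) − E°(anode) = −0.551 − (−1.666) = +1.115 V.
The positive value indicates the reaction is spontaneous as written.

+1.115 V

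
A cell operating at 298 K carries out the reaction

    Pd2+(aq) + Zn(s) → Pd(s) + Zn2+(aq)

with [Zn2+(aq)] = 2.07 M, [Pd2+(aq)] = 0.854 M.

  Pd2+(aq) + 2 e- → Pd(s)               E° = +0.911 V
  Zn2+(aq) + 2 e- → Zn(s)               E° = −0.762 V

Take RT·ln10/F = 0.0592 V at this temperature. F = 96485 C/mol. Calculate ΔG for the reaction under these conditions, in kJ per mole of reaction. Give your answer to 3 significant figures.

With Pd²⁺/Pd reduced at the cathode, E°cell = +0.911 − (−0.762) = +1.673 V and n = 2.
Here Q = [Zn2+(aq)] / [Pd2+(aq)] = 2.42 (log Q = 0.385), giving E = +1.673 − (0.0592/2)·(0.385) = +1.6616 V.
ΔG = −nFE = −(2)(96485)(+1.6616) J/mol = −321 kJ/mol.

−321 kJ/mol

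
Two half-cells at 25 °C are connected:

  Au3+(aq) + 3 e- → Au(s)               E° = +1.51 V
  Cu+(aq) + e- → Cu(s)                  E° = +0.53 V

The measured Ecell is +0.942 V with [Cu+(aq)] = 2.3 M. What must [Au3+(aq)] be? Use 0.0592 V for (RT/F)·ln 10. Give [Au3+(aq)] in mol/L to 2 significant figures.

0.14 M

Au³⁺/Au is the cathode (higher E°); E°cell = +1.51 − (+0.53) = +0.98 V with n = 3.
Rearranging E = E° − (0.0592/n)·log Q gives log Q = 3(+0.98 − (+0.942))/0.0592 = 1.926.
For Au3+(aq) + 3 Cu(s) → Au(s) + 3 Cu+(aq), the reaction quotient is Q = [Cu+(aq)]^3 / [Au3+(aq)].
Solving for the unknown gives log [Au3+(aq)] = −0.841, so [Au3+(aq)] ≈ 0.14 M.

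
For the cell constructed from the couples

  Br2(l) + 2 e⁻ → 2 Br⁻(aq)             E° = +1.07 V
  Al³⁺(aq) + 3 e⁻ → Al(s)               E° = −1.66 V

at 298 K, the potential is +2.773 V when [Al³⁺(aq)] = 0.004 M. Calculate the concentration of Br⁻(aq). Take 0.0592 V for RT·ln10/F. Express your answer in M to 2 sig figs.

The Br₂/Br⁻ couple has the larger reduction potential, so it is the cathode: E°cell = +1.07 − (−1.66) = +2.73 V and n = 6.
From the Nernst equation, log Q = n(E° − E)/0.0592 = 6·(+2.73 − (+2.773))/0.0592 = −4.358.
For 3 Br2(l) + 2 Al(s) → 6 Br⁻(aq) + 2 Al³⁺(aq), the reaction quotient is Q = [Br⁻(aq)]^6·[Al³⁺(aq)]^2.
Solving for the unknown gives log [Br⁻(aq)] = 0.073, so [Br⁻(aq)] ≈ 1.2 M.

1.2 M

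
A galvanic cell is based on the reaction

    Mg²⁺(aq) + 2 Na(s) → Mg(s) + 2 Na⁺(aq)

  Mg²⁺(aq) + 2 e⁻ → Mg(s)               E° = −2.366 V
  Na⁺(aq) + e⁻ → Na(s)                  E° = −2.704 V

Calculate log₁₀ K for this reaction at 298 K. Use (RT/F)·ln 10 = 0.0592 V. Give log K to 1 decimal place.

log K = 11.4

The Mg²⁺/Mg couple is reduced (cathode); E°cell = −2.366 − (−2.704) = +0.338 V with n = 2.
At equilibrium E = 0, so log K = nE°cell / 0.0592 = (2)(+0.338) / 0.0592 = 11.4.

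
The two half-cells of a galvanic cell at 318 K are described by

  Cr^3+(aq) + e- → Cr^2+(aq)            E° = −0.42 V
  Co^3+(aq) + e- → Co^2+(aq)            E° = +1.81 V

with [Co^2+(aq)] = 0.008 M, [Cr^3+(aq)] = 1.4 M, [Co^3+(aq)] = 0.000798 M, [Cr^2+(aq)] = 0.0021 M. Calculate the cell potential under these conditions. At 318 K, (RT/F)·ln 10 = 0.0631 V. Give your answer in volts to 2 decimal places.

Since E°(Co³⁺/Co²⁺) > E°(Cr³⁺/Cr²⁺), Co³⁺/Co²⁺ serves as the cathode.
The standard potential is +1.81 − (−0.42) = +2.23 V and the balanced reaction transfers n = 1 electron.
For the overall reaction Co^3+(aq) + Cr^2+(aq) → Co^2+(aq) + Cr^3+(aq), Q = ([Co^2+(aq)]·[Cr^3+(aq)]) / ([Co^3+(aq)]·[Cr^2+(aq)]) = 6.68×10^3, giving log Q = 3.825.
By the Nernst equation, E = +2.23 − (0.0631/1)·(3.825) = +1.99 V.

+1.99 V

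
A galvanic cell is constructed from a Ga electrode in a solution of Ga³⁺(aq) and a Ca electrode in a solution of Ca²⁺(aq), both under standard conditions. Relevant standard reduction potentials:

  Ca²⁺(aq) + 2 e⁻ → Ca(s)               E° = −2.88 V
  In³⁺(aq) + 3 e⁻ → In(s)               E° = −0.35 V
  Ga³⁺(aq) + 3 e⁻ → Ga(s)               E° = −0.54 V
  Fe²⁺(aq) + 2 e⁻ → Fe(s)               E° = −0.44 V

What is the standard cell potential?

+2.34 V

Of the two couples in this cell, the one with the more positive reduction potential is reduced at the cathode: here that is Ga³⁺/Ga (−0.54 V); Ca²⁺/Ca (−2.88 V) is the anode.
E°cell = E°(cathode) − E°(anode) = −0.54 − (−2.88) = +2.34 V.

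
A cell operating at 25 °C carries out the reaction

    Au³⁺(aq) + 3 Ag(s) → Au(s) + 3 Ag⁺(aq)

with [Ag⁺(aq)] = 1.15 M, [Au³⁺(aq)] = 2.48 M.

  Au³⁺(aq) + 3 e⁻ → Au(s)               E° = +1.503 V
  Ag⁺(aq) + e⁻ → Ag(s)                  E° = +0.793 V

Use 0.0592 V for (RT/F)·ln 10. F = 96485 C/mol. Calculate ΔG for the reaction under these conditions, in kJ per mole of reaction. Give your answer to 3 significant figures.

−207 kJ/mol

E°cell = +1.503 − (+0.793) = +0.710 V; the balanced reaction transfers n = 3 electrons.
The reaction quotient is [Ag⁺(aq)]^3 / [Au³⁺(aq)] = 0.613; by Nernst, E = +0.710 − (0.0592/3)(−0.212) = +0.7142 V.
Finally ΔG = −nFE = −(3)(96485 C/mol)(+0.7142 V) = −207 kJ/mol.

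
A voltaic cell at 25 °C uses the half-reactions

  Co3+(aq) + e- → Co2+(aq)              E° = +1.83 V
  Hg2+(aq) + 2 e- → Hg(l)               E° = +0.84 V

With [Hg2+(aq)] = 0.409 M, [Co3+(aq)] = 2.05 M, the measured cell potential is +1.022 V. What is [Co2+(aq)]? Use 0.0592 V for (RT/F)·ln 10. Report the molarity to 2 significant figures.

0.92 M

With Co³⁺/Co²⁺ at the cathode and Hg²⁺/Hg at the anode, E°cell = +1.83 − (+0.84) = +0.99 V (n = 2).
Since E = E° − (0.0592/n)·log Q, log Q = n(E° − E)/0.0592 = −1.081.
The balanced reaction is 2 Co3+(aq) + Hg(l) → 2 Co2+(aq) + Hg2+(aq), so Q = ([Co2+(aq)]^2·[Hg2+(aq)]) / [Co3+(aq)]^2.
Isolating [Co2+(aq)] in Q = 10^{−1.081} yields log [Co2+(aq)] = −0.035, i.e. 0.92 M.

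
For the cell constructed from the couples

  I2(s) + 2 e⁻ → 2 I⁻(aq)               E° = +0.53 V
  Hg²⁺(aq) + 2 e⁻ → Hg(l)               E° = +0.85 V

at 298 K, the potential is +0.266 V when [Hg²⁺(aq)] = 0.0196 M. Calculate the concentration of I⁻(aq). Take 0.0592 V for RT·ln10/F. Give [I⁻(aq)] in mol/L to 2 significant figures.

0.87 M

The Hg²⁺/Hg couple has the larger reduction potential, so it is the cathode: E°cell = +0.85 − (+0.53) = +0.32 V and n = 2.
Since E = E° − (0.0592/n)·log Q, log Q = n(E° − E)/0.0592 = 1.824.
Balancing electrons gives Hg²⁺(aq) + 2 I⁻(aq) → Hg(l) + I2(s); thus Q = 1 / ([Hg²⁺(aq)]·[I⁻(aq)]^2).
Substituting the known concentrations and solving, log [I⁻(aq)] = −0.058 and [I⁻(aq)] = 0.87 M.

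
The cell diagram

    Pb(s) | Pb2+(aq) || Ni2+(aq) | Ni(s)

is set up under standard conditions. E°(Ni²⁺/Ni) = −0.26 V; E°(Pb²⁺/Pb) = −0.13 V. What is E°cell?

By convention the left-hand electrode in cell notation is the anode (oxidation) and the right-hand electrode is the cathode (reduction).
E°cell = E°(right) − E°(left) = −0.26 − (−0.13) = −0.13 V.
The negative sign shows that, as written, the cell would require an external voltage to drive the reaction.

−0.13 V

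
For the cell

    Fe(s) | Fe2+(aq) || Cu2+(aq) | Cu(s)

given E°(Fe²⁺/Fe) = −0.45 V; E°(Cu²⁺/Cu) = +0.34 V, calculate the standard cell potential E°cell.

+0.79 V

By convention the left-hand electrode in cell notation is the anode (oxidation) and the right-hand electrode is the cathode (reduction).
E°cell = E°(right) − E°(left) = +0.34 − (−0.45) = +0.79 V.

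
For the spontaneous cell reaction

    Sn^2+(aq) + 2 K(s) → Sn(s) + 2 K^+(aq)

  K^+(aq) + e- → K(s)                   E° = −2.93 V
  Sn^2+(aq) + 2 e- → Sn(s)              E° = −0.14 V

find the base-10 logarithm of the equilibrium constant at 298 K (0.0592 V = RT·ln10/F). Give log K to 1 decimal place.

The Sn²⁺/Sn couple is reduced (cathode); E°cell = −0.14 − (−2.93) = +2.79 V with n = 2.
At equilibrium E = 0, so log K = nE°cell / 0.0592 = (2)(+2.79) / 0.0592 = 94.3.

log K = 94.3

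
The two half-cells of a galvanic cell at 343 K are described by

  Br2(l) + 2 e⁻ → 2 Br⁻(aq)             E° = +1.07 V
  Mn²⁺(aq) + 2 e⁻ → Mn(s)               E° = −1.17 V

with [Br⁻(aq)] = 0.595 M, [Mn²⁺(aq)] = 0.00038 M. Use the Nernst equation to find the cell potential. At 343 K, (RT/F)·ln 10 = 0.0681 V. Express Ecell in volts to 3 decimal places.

+2.372 V

The Br₂/Br⁻ couple has the more positive E°, so it is the cathode; Mn²⁺/Mn is the anode.
E°cell = +1.07 − (−1.17) = +2.24 V, with n = 2 electrons transferred.
The balanced reaction is Br2(l) + Mn(s) → 2 Br⁻(aq) + Mn²⁺(aq), so Q = [Br⁻(aq)]^2·[Mn²⁺(aq)] = 0.000135 and log Q = −3.871.
By the Nernst equation, E = +2.24 − (0.0681/2)·(−3.871) = +2.372 V.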